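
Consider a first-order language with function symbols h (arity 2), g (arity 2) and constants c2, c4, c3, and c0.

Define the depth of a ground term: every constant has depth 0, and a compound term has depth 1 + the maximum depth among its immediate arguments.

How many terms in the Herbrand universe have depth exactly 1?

32

Write N_k for the number of ground terms of depth ≤ k. A term of depth ≤ k is either a constant or a function symbol applied to arguments of depth ≤ k−1, so N_k = 4 + N_{k-1}^2 + N_{k-1}^2.
N_0 = 4
N_1 = 4 + 4^2 + 4^2 = 36
Terms of depth exactly 1: N_1 − N_0 = 36 − 4 = 32.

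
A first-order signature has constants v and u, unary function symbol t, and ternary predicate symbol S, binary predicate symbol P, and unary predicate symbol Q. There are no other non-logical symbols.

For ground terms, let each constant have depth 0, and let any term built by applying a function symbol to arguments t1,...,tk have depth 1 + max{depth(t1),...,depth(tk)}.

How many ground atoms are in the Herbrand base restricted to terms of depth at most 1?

First count ground terms of depth ≤ 1.
Let N_k = |{terms of depth ≤ k}|. Then N_0 = 2 and N_k = 2 + N_{k-1} for k ≥ 1 (one summand per function symbol, arity giving the exponent).
N_0 = 2
N_1 = 2 + 2 = 4
So |H| = 4.
For each predicate symbol, the number of ground atoms is |H| raised to its arity; summing:
  S: 4^3 = 64;  P: 4^2 = 16;  Q: 4
Total ground atoms: 64 + 16 + 4 = 84.

84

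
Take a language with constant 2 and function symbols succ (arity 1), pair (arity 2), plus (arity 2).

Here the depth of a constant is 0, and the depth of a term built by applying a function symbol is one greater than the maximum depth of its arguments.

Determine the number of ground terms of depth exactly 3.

2739

Let N_k = |{terms of depth ≤ k}|. Then N_0 = 1 and N_k = 1 + N_{k-1} + N_{k-1}^2 + N_{k-1}^2 for k ≥ 1 (one summand per function symbol, arity giving the exponent).
N_0 = 1
N_1 = 1 + 1 + 1^2 + 1^2 = 4
N_2 = 1 + 4 + 4^2 + 4^2 = 37
N_3 = 1 + 37 + 37^2 + 37^2 = 2776
Terms of depth exactly 3: N_3 − N_2 = 2776 − 37 = 2739.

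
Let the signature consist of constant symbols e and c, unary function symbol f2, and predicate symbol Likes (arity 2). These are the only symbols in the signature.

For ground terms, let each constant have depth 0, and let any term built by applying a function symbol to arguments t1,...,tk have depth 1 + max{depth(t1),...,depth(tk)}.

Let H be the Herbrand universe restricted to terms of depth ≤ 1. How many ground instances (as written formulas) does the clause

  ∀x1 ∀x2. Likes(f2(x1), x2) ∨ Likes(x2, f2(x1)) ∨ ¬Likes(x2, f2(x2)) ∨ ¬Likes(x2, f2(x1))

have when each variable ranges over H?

Ground terms of depth ≤ 1:
  If N_k denotes the number of depth-≤k ground terms, the 2 constants give N_0 = 2, and each function symbol of arity r contributes N_{k-1}^r new terms at level k: N_k = 2 + N_{k-1}.
  N_0 = 2
  N_1 = 2 + 2 = 4
  Explicitly: e, c, f2(e), f2(c).
So there are 4 ground terms available for substitution.
The clause has 2 distinct variables (x1, x2), each appearing in the body. In the free term algebra distinct substitutions yield syntactically distinct ground instances.
Number of ground instances = 4^2 = 16.

16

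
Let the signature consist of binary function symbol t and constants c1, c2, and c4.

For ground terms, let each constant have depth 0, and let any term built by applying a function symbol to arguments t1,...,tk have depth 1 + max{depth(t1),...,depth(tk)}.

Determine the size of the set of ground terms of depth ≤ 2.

147

Let N_k = |{terms of depth ≤ k}|. Then N_0 = 3 and N_k = 3 + N_{k-1}^2 for k ≥ 1 (one summand per function symbol, arity giving the exponent).
N_0 = 3
N_1 = 3 + 3^2 = 12
N_2 = 3 + 12^2 = 147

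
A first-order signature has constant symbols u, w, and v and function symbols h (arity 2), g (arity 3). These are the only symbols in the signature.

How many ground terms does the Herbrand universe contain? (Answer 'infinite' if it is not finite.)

infinite

The signature has at least one function symbol (h, arity 2) and at least one constant (u).
Iterating h gives infinitely many distinct ground terms: u, h(u, u), h(h(u, u), h(u, u)), ...
So the Herbrand universe is infinite.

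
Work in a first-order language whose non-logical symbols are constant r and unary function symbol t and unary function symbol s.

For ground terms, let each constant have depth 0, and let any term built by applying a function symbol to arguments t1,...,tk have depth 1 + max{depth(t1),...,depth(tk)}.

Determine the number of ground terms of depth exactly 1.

2

If N_k denotes the number of depth-≤k ground terms, the 1 constant gives N_0 = 1, and each function symbol of arity r contributes N_{k-1}^r new terms at level k: N_k = 1 + N_{k-1} + N_{k-1}.
N_0 = 1
N_1 = 1 + 1 + 1 = 3
Terms of depth exactly 1: N_1 − N_0 = 3 − 1 = 2.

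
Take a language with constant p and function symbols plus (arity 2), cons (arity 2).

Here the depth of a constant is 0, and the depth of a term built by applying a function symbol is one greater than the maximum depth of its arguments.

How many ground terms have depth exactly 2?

If N_k denotes the number of depth-≤k ground terms, the 1 constant gives N_0 = 1, and each function symbol of arity r contributes N_{k-1}^r new terms at level k: N_k = 1 + N_{k-1}^2 + N_{k-1}^2.
N_0 = 1
N_1 = 1 + 1^2 + 1^2 = 3
N_2 = 1 + 3^2 + 3^2 = 19
Terms of depth exactly 2: N_2 − N_1 = 19 − 3 = 16.

16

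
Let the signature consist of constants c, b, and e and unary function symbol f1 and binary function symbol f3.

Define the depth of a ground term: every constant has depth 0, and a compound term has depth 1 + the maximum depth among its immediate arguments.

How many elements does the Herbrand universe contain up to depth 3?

59295

If N_k denotes the number of depth-≤k ground terms, the 3 constants give N_0 = 3, and each function symbol of arity r contributes N_{k-1}^r new terms at level k: N_k = 3 + N_{k-1} + N_{k-1}^2.
N_0 = 3
N_1 = 3 + 3 + 3^2 = 15
N_2 = 3 + 15 + 15^2 = 243
N_3 = 3 + 243 + 243^2 = 59295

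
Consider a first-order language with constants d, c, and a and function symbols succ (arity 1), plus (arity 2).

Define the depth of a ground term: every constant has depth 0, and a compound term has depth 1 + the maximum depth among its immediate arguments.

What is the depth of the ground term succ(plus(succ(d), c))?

depth(succ(d)) = 1 + depth(d) = 1 + 0 = 1
depth(plus(succ(d), c)) = 1 + max(1, 0) = 2
depth(succ(plus(succ(d), c))) = 1 + depth(plus(succ(d), c)) = 1 + 2 = 3

3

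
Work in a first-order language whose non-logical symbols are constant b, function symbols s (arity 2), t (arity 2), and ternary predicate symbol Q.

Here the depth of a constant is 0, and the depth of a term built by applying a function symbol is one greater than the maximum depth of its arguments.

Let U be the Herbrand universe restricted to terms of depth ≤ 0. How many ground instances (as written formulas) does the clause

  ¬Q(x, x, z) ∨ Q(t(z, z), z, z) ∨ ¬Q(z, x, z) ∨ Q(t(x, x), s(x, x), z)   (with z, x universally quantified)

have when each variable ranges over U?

1

Ground terms of depth ≤ 0:
  Let N_k = |{terms of depth ≤ k}|. Then N_0 = 1 and N_k = 1 + N_{k-1}^2 + N_{k-1}^2 for k ≥ 1 (one summand per function symbol, arity giving the exponent).
  N_0 = 1
So there is exactly 1 ground term available for substitution.
The body mentions every one of the 2 quantified variables; since ground terms form a free algebra, no two substitutions collapse to the same formula.
Number of ground instances = 1^2 = 1.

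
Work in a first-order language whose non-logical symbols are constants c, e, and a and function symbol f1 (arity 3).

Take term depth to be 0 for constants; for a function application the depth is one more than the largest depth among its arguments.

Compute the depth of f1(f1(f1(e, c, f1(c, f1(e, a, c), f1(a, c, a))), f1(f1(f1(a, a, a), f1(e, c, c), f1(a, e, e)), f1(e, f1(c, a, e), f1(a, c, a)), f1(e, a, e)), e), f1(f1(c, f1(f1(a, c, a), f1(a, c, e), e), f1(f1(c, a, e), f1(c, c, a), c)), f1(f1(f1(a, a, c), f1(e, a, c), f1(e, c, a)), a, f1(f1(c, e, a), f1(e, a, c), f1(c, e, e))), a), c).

5

depth(f1(e, a, c)) = 1 + max(0, 0, 0) = 1
depth(f1(a, c, a)) = 1 + max(0, 0, 0) = 1
depth(f1(c, f1(e, a, c), f1(a, c, a))) = 1 + max(0, 1, 1) = 2
depth(f1(e, c, f1(c, f1(e, a, c), f1(a, c, a)))) = 1 + max(0, 0, 2) = 3
depth(f1(a, a, a)) = 1 + max(0, 0, 0) = 1
depth(f1(e, c, c)) = 1 + max(0, 0, 0) = 1
depth(f1(a, e, e)) = 1 + max(0, 0, 0) = 1
depth(f1(f1(a, a, a), f1(e, c, c), f1(a, e, e))) = 1 + max(1, 1, 1) = 2
depth(f1(c, a, e)) = 1 + max(0, 0, 0) = 1
depth(f1(e, f1(c, a, e), f1(a, c, a))) = 1 + max(0, 1, 1) = 2
depth(f1(e, a, e)) = 1 + max(0, 0, 0) = 1
depth(f1(f1(f1(a, a, a), f1(e, c, c), f1(a, e, e)), f1(e, f1(c, a, e), f1(a, c, a)), f1(e, a, e))) = 1 + max(2, 2, 1) = 3
depth(f1(f1(e, c, f1(c, f1(e, a, c), f1(a, c, a))), f1(f1(f1(a, a, a), f1(e, c, c), f1(a, e, e)), f1(e, f1(c, a, e), f1(a, c, a)), f1(e, a, e)), e)) = 1 + max(3, 3, 0) = 4
depth(f1(a, c, e)) = 1 + max(0, 0, 0) = 1
depth(f1(f1(a, c, a), f1(a, c, e), e)) = 1 + max(1, 1, 0) = 2
depth(f1(c, c, a)) = 1 + max(0, 0, 0) = 1
depth(f1(f1(c, a, e), f1(c, c, a), c)) = 1 + max(1, 1, 0) = 2
depth(f1(c, f1(f1(a, c, a), f1(a, c, e), e), f1(f1(c, a, e), f1(c, c, a), c))) = 1 + max(0, 2, 2) = 3
depth(f1(a, a, c)) = 1 + max(0, 0, 0) = 1
depth(f1(e, c, a)) = 1 + max(0, 0, 0) = 1
depth(f1(f1(a, a, c), f1(e, a, c), f1(e, c, a))) = 1 + max(1, 1, 1) = 2
depth(f1(c, e, a)) = 1 + max(0, 0, 0) = 1
depth(f1(c, e, e)) = 1 + max(0, 0, 0) = 1
depth(f1(f1(c, e, a), f1(e, a, c), f1(c, e, e))) = 1 + max(1, 1, 1) = 2
depth(f1(f1(f1(a, a, c), f1(e, a, c), f1(e, c, a)), a, f1(f1(c, e, a), f1(e, a, c), f1(c, e, e)))) = 1 + max(2, 0, 2) = 3
depth(f1(f1(c, f1(f1(a, c, a), f1(a, c, e), e), f1(f1(c, a, e), f1(c, c, a), c)), f1(f1(f1(a, a, c), f1(e, a, c), f1(e, c, a)), a, f1(f1(c, e, a), f1(e, a, c), f1(c, e, e))), a)) = 1 + max(3, 3, 0) = 4
depth(f1(f1(f1(e, c, f1(c, f1(e, a, c), f1(a, c, a))), f1(f1(f1(a, a, a), f1(e, c, c), f1(a, e, e)), f1(e, f1(c, a, e), f1(a, c, a)), f1(e, a, e)), e), f1(f1(c, f1(f1(a, c, a), f1(a, c, e), e), f1(f1(c, a, e), f1(c, c, a), c)), f1(f1(f1(a, a, c), f1(e, a, c), f1(e, c, a)), a, f1(f1(c, e, a), f1(e, a, c), f1(c, e, e))), a), c)) = 1 + max(4, 4, 0) = 5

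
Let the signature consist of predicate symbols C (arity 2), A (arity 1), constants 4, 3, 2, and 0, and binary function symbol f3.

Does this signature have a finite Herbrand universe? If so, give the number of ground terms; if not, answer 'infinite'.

infinite

The signature has at least one function symbol (f3, arity 2) and at least one constant (4).
Iterating f3 gives infinitely many distinct ground terms: 4, f3(4, 4), f3(f3(4, 4), f3(4, 4)), ...
So the Herbrand universe is infinite.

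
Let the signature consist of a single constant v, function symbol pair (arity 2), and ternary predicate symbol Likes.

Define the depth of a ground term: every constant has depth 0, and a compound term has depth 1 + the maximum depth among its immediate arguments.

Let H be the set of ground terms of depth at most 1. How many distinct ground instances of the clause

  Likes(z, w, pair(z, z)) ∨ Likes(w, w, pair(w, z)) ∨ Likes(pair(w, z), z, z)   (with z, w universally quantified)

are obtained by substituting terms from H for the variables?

Ground terms of depth ≤ 1:
  Let N_k count ground terms of depth at most k. Each non-constant term of depth ≤ k is some function symbol applied to depth-≤(k−1) arguments, giving N_k = 1 + N_{k-1}^2.
  N_0 = 1
  N_1 = 1 + 1^2 = 2
  Explicitly: v, pair(v, v).
So there are 2 ground terms available for substitution.
The clause has 2 distinct variables (z, w), each appearing in the body. In the free term algebra distinct substitutions yield syntactically distinct ground instances.
Number of ground instances = 2^2 = 4.

4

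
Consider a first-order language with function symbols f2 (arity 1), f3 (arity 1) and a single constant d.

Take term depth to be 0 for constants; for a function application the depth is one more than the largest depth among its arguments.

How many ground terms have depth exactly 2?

If N_k denotes the number of depth-≤k ground terms, the 1 constant gives N_0 = 1, and each function symbol of arity r contributes N_{k-1}^r new terms at level k: N_k = 1 + N_{k-1} + N_{k-1}.
N_0 = 1
N_1 = 1 + 1 + 1 = 3
N_2 = 1 + 3 + 3 = 7
Terms of depth exactly 2: N_2 − N_1 = 7 − 3 = 4.

4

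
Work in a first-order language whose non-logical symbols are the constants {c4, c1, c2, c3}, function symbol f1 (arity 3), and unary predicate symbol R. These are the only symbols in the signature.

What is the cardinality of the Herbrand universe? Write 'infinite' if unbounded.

The signature has at least one function symbol (f1, arity 3) and at least one constant (c4).
Iterating f1 gives infinitely many distinct ground terms: c4, f1(c4, c4, c4), f1(f1(c4, c4, c4), f1(c4, c4, c4), f1(c4, c4, c4)), ...
So the Herbrand universe is infinite.

infinite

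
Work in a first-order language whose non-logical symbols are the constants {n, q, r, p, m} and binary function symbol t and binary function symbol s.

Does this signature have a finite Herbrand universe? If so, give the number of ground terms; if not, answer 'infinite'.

The signature has at least one function symbol (t, arity 2) and at least one constant (n).
Iterating t gives infinitely many distinct ground terms: n, t(n, n), t(t(n, n), t(n, n)), ...
So the Herbrand universe is infinite.

infinite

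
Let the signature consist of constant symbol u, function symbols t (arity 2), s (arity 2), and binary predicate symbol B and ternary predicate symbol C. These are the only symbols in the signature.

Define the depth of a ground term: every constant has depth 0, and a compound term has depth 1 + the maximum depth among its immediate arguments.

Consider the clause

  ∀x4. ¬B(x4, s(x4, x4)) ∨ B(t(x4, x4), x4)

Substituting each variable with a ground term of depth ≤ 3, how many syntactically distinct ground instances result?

Ground terms of depth ≤ 3:
  Let N_k count ground terms of depth at most k. Each non-constant term of depth ≤ k is some function symbol applied to depth-≤(k−1) arguments, giving N_k = 1 + N_{k-1}^2 + N_{k-1}^2.
  N_0 = 1
  N_1 = 1 + 1^2 + 1^2 = 3
  N_2 = 1 + 3^2 + 3^2 = 19
  N_3 = 1 + 19^2 + 19^2 = 723
So there are 723 ground terms available for substitution.
The variable x4 ranges independently over the available ground terms, and distinct assignments produce distinct instances.
Number of ground instances = 723.

723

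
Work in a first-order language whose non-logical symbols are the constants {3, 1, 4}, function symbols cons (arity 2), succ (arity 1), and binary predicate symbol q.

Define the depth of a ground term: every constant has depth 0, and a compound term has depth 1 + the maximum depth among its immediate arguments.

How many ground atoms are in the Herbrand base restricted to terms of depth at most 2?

First count ground terms of depth ≤ 2.
Count level by level. With function symbols cons/2, succ/1, the terms of depth ≤ k are the 3 constants together with each function applied to depth-≤(k−1) tuples, so N_k = 3 + N_{k-1}^2 + N_{k-1}.
N_0 = 3
N_1 = 3 + 3^2 + 3 = 15
N_2 = 3 + 15^2 + 15 = 243
So |H| = 243.
Ground atoms are formed by filling each argument slot of a predicate with a term from H, so an r-ary predicate gives |H|^r atoms:
  q: 243^2 = 59049
Total ground atoms: 59049.

59049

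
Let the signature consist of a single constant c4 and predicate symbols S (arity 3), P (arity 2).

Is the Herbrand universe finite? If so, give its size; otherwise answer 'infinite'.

1

There are no function symbols, so the only ground term is the single constant.
The Herbrand universe is {c4}, finite with 1 element.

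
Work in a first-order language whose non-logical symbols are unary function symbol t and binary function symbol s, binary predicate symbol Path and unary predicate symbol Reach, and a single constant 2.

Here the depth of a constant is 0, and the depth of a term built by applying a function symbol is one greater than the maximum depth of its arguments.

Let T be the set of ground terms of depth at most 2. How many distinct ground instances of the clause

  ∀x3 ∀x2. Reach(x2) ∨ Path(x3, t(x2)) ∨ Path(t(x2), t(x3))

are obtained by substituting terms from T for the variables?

Ground terms of depth ≤ 2:
  Count level by level. With function symbols t/1, s/2, the terms of depth ≤ k are the 1 constant together with each function applied to depth-≤(k−1) tuples, so N_k = 1 + N_{k-1} + N_{k-1}^2.
  N_0 = 1
  N_1 = 1 + 1 + 1^2 = 3
  N_2 = 1 + 3 + 3^2 = 13
So there are 13 ground terms available for substitution.
The clause has 2 distinct variables (x3, x2), each appearing in the body. In the free term algebra distinct substitutions yield syntactically distinct ground instances.
Number of ground instances = 13^2 = 169.

169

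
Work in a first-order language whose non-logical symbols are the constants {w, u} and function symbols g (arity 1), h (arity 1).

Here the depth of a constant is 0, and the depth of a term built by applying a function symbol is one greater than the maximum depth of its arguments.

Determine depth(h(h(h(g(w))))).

depth(g(w)) = 1 + depth(w) = 1 + 0 = 1
depth(h(g(w))) = 1 + depth(g(w)) = 1 + 1 = 2
depth(h(h(g(w)))) = 1 + depth(h(g(w))) = 1 + 2 = 3
depth(h(h(h(g(w))))) = 1 + depth(h(h(g(w)))) = 1 + 3 = 4

4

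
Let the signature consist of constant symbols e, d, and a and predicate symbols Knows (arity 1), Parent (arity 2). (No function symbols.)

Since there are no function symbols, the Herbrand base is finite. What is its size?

12

With no function symbols, the Herbrand universe is just the 3 constants.
Ground atoms per predicate: Knows: 3, Parent: 3^2 = 9.
Herbrand base size = 3 + 9 = 12.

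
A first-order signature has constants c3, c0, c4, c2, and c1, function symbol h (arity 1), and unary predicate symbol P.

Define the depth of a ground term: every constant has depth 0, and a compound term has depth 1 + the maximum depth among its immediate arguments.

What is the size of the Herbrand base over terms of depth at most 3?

First count ground terms of depth ≤ 3.
Let N_k = |{terms of depth ≤ k}|. Then N_0 = 5 and N_k = 5 + N_{k-1} for k ≥ 1 (one summand per function symbol, arity giving the exponent).
N_0 = 5
N_1 = 5 + 5 = 10
N_2 = 5 + 10 = 15
N_3 = 5 + 15 = 20
So |H| = 20.
For each predicate symbol, the number of ground atoms is |H| raised to its arity; summing:
  P: 20
Total ground atoms: 20.

20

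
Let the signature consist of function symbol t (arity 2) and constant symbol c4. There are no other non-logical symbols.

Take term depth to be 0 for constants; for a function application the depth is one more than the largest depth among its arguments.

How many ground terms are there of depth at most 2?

Let N_k count ground terms of depth at most k. Each non-constant term of depth ≤ k is some function symbol applied to depth-≤(k−1) arguments, giving N_k = 1 + N_{k-1}^2.
N_0 = 1
N_1 = 1 + 1^2 = 2
N_2 = 1 + 2^2 = 5
Explicitly: c4, t(c4, c4), t(c4, t(c4, c4)), t(t(c4, c4), c4), t(t(c4, c4), t(c4, c4)).

5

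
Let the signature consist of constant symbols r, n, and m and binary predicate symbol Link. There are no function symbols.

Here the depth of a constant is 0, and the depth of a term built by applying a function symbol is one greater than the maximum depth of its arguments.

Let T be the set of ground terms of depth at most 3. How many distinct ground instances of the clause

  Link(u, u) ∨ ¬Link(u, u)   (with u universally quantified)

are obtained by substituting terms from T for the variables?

3

Ground terms of depth ≤ 3:
  With no function symbols every ground term is a constant, so there are exactly 3 ground terms at every depth bound.
  N_0 = 3
  N_1 = 3
  N_2 = 3
  N_3 = 3
  Explicitly: r, n, m.
So there are 3 ground terms available for substitution.
There is 1 variable to instantiate (u),  occurring in at least one literal, so different choices give different ground instances.
Number of ground instances = 3.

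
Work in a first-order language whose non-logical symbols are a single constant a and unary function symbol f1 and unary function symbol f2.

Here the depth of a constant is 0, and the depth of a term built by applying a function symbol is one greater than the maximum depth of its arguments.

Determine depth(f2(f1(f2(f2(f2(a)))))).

5

depth(f2(a)) = 1 + depth(a) = 1 + 0 = 1
depth(f2(f2(a))) = 1 + depth(f2(a)) = 1 + 1 = 2
depth(f2(f2(f2(a)))) = 1 + depth(f2(f2(a))) = 1 + 2 = 3
depth(f1(f2(f2(f2(a))))) = 1 + depth(f2(f2(f2(a)))) = 1 + 3 = 4
depth(f2(f1(f2(f2(f2(a)))))) = 1 + depth(f1(f2(f2(f2(a))))) = 1 + 4 = 5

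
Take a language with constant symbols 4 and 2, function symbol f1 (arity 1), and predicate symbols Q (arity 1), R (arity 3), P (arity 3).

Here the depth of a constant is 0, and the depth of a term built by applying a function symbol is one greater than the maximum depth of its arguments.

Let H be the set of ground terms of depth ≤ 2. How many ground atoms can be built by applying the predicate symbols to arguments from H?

438

First count ground terms of depth ≤ 2.
Let N_k count ground terms of depth at most k. Each non-constant term of depth ≤ k is some function symbol applied to depth-≤(k−1) arguments, giving N_k = 2 + N_{k-1}.
N_0 = 2
N_1 = 2 + 2 = 4
N_2 = 2 + 4 = 6
Explicitly: 4, 2, f1(4), f1(2), f1(f1(4)), f1(f1(2)).
So |H| = 6.
A ground atom is a predicate applied to a tuple of terms from H, so the count is the sum over predicates of |H|^arity:
  Q: 6;  R: 6^3 = 216;  P: 6^3 = 216
Total ground atoms: 6 + 216 + 216 = 438.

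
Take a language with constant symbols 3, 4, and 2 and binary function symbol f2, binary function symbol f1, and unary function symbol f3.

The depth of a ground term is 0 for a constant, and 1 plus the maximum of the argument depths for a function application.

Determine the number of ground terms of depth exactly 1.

Let N_k count ground terms of depth at most k. Each non-constant term of depth ≤ k is some function symbol applied to depth-≤(k−1) arguments, giving N_k = 3 + N_{k-1}^2 + N_{k-1}^2 + N_{k-1}.
N_0 = 3
N_1 = 3 + 3^2 + 3^2 + 3 = 24
Terms of depth exactly 1: N_1 − N_0 = 24 − 3 = 21.

21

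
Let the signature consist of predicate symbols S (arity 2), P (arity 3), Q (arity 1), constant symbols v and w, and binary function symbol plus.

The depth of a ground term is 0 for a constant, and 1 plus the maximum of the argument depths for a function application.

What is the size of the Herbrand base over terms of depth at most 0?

14

First count ground terms of depth ≤ 0.
Write N_k for the number of ground terms of depth ≤ k. A term of depth ≤ k is either a constant or a function symbol applied to arguments of depth ≤ k−1, so N_k = 2 + N_{k-1}^2.
N_0 = 2
So |H| = 2.
A ground atom is a predicate applied to a tuple of terms from H, so the count is the sum over predicates of |H|^arity:
  S: 2^2 = 4;  P: 2^3 = 8;  Q: 2
Total ground atoms: 4 + 8 + 2 = 14.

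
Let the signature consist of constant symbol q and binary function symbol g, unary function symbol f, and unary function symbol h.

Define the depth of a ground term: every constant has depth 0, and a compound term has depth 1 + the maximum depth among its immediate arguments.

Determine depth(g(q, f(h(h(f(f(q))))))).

6

depth(f(q)) = 1 + depth(q) = 1 + 0 = 1
depth(f(f(q))) = 1 + depth(f(q)) = 1 + 1 = 2
depth(h(f(f(q)))) = 1 + depth(f(f(q))) = 1 + 2 = 3
depth(h(h(f(f(q))))) = 1 + depth(h(f(f(q)))) = 1 + 3 = 4
depth(f(h(h(f(f(q)))))) = 1 + depth(h(h(f(f(q))))) = 1 + 4 = 5
depth(g(q, f(h(h(f(f(q))))))) = 1 + max(0, 5) = 6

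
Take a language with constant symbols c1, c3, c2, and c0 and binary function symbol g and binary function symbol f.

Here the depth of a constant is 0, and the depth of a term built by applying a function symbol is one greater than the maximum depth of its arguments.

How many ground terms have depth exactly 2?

If N_k denotes the number of depth-≤k ground terms, the 4 constants give N_0 = 4, and each function symbol of arity r contributes N_{k-1}^r new terms at level k: N_k = 4 + N_{k-1}^2 + N_{k-1}^2.
N_0 = 4
N_1 = 4 + 4^2 + 4^2 = 36
N_2 = 4 + 36^2 + 36^2 = 2596
Terms of depth exactly 2: N_2 − N_1 = 2596 − 36 = 2560.

2560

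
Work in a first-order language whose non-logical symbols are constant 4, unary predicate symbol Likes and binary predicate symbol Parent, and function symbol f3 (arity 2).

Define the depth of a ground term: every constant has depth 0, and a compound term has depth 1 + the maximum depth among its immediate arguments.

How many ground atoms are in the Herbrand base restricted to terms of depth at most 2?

30

First count ground terms of depth ≤ 2.
Let N_k = |{terms of depth ≤ k}|. Then N_0 = 1 and N_k = 1 + N_{k-1}^2 for k ≥ 1 (one summand per function symbol, arity giving the exponent).
N_0 = 1
N_1 = 1 + 1^2 = 2
N_2 = 1 + 2^2 = 5
Explicitly: 4, f3(4, 4), f3(4, f3(4, 4)), f3(f3(4, 4), 4), f3(f3(4, 4), f3(4, 4)).
So |H| = 5.
Each predicate of arity r yields |H|^r ground atoms (one per choice of an r-tuple from H):
  Likes: 5;  Parent: 5^2 = 25
Total ground atoms: 5 + 25 = 30.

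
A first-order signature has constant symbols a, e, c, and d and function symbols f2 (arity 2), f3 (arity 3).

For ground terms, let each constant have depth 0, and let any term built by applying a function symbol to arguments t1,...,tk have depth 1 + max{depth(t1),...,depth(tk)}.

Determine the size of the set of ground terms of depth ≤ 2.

599764

Count level by level. With function symbols f2/2, f3/3, the terms of depth ≤ k are the 4 constants together with each function applied to depth-≤(k−1) tuples, so N_k = 4 + N_{k-1}^2 + N_{k-1}^3.
N_0 = 4
N_1 = 4 + 4^2 + 4^3 = 84
N_2 = 4 + 84^2 + 84^3 = 599764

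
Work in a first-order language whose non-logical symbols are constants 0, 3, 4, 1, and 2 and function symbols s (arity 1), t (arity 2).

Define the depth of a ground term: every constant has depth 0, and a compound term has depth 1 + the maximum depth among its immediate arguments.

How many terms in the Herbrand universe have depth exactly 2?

1230

Let N_k = |{terms of depth ≤ k}|. Then N_0 = 5 and N_k = 5 + N_{k-1} + N_{k-1}^2 for k ≥ 1 (one summand per function symbol, arity giving the exponent).
N_0 = 5
N_1 = 5 + 5 + 5^2 = 35
N_2 = 5 + 35 + 35^2 = 1265
Terms of depth exactly 2: N_2 − N_1 = 1265 − 35 = 1230.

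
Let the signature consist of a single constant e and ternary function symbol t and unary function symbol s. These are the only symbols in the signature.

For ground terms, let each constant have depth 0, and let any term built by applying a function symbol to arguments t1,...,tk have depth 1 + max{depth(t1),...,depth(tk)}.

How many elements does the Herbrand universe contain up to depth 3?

Let N_k = |{terms of depth ≤ k}|. Then N_0 = 1 and N_k = 1 + N_{k-1}^3 + N_{k-1} for k ≥ 1 (one summand per function symbol, arity giving the exponent).
N_0 = 1
N_1 = 1 + 1^3 + 1 = 3
N_2 = 1 + 3^3 + 3 = 31
N_3 = 1 + 31^3 + 31 = 29823

29823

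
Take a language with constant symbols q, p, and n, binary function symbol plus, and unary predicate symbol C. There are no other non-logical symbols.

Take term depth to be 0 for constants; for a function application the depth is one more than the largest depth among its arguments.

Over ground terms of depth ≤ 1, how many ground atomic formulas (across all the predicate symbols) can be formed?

First count ground terms of depth ≤ 1.
Write N_k for the number of ground terms of depth ≤ k. A term of depth ≤ k is either a constant or a function symbol applied to arguments of depth ≤ k−1, so N_k = 3 + N_{k-1}^2.
N_0 = 3
N_1 = 3 + 3^2 = 12
Explicitly: q, p, n, plus(q, q), plus(q, p), plus(q, n), plus(p, q), plus(p, p), plus(p, n), plus(n, q), plus(n, p), plus(n, n).
So |H| = 12.
For each predicate symbol, the number of ground atoms is |H| raised to its arity; summing:
  C: 12
Total ground atoms: 12.

12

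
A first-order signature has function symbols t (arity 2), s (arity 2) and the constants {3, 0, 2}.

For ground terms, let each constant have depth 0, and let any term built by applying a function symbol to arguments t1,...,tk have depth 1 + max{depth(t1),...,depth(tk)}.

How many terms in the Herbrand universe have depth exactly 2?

Count level by level. With function symbols t/2, s/2, the terms of depth ≤ k are the 3 constants together with each function applied to depth-≤(k−1) tuples, so N_k = 3 + N_{k-1}^2 + N_{k-1}^2.
N_0 = 3
N_1 = 3 + 3^2 + 3^2 = 21
N_2 = 3 + 21^2 + 21^2 = 885
Terms of depth exactly 2: N_2 − N_1 = 885 − 21 = 864.

864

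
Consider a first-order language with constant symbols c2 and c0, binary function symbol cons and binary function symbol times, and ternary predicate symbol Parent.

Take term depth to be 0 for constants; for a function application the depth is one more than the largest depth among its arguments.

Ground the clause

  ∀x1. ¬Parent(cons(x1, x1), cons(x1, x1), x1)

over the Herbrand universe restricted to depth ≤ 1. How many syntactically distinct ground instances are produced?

10

Ground terms of depth ≤ 1:
  Count level by level. With function symbols cons/2, times/2, the terms of depth ≤ k are the 2 constants together with each function applied to depth-≤(k−1) tuples, so N_k = 2 + N_{k-1}^2 + N_{k-1}^2.
  N_0 = 2
  N_1 = 2 + 2^2 + 2^2 = 10
So there are 10 ground terms available for substitution.
The variable x1 ranges independently over the available ground terms, and distinct assignments produce distinct instances.
Number of ground instances = 10.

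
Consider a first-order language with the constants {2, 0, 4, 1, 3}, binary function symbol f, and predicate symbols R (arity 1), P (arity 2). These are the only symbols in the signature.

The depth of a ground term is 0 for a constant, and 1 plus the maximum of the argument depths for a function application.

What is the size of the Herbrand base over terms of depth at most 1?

First count ground terms of depth ≤ 1.
Let N_k count ground terms of depth at most k. Each non-constant term of depth ≤ k is some function symbol applied to depth-≤(k−1) arguments, giving N_k = 5 + N_{k-1}^2.
N_0 = 5
N_1 = 5 + 5^2 = 30
So |H| = 30.
A ground atom is a predicate applied to a tuple of terms from H, so the count is the sum over predicates of |H|^arity:
  R: 30;  P: 30^2 = 900
Total ground atoms: 30 + 900 = 930.

930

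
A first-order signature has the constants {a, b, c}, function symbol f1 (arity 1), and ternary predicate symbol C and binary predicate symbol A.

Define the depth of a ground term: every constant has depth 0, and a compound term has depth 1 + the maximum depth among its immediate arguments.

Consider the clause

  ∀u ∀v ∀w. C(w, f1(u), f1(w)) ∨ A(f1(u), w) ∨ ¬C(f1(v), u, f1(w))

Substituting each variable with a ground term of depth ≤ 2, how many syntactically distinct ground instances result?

Ground terms of depth ≤ 2:
  Let N_k count ground terms of depth at most k. Each non-constant term of depth ≤ k is some function symbol applied to depth-≤(k−1) arguments, giving N_k = 3 + N_{k-1}.
  N_0 = 3
  N_1 = 3 + 3 = 6
  N_2 = 3 + 6 = 9
  Explicitly: a, b, c, f1(a), f1(b), f1(c), f1(f1(a)), f1(f1(b)), f1(f1(c)).
So there are 9 ground terms available for substitution.
The clause has 3 distinct variables (u, v, w), each appearing in the body. In the free term algebra distinct substitutions yield syntactically distinct ground instances.
Number of ground instances = 9^3 = 729.

729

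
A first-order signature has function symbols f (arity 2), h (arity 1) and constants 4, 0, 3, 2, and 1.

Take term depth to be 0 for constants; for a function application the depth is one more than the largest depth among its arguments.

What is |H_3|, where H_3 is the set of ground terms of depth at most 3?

1601495

Let N_k = |{terms of depth ≤ k}|. Then N_0 = 5 and N_k = 5 + N_{k-1}^2 + N_{k-1} for k ≥ 1 (one summand per function symbol, arity giving the exponent).
N_0 = 5
N_1 = 5 + 5^2 + 5 = 35
N_2 = 5 + 35^2 + 35 = 1265
N_3 = 5 + 1265^2 + 1265 = 1601495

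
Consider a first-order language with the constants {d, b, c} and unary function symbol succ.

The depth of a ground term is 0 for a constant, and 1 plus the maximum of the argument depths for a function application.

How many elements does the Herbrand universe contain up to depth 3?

Let N_k count ground terms of depth at most k. Each non-constant term of depth ≤ k is some function symbol applied to depth-≤(k−1) arguments, giving N_k = 3 + N_{k-1}.
N_0 = 3
N_1 = 3 + 3 = 6
N_2 = 3 + 6 = 9
N_3 = 3 + 9 = 12
Explicitly: d, b, c, succ(d), succ(b), succ(c), succ(succ(d)), succ(succ(b)), succ(succ(c)), succ(succ(succ(d))), succ(succ(succ(b))), succ(succ(succ(c))).

12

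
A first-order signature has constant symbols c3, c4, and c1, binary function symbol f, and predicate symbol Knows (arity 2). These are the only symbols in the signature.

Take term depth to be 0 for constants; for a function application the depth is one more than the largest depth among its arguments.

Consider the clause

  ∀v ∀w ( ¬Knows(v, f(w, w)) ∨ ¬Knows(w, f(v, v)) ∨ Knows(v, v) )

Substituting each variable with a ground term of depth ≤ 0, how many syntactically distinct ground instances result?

9

Ground terms of depth ≤ 0:
  Let N_k count ground terms of depth at most k. Each non-constant term of depth ≤ k is some function symbol applied to depth-≤(k−1) arguments, giving N_k = 3 + N_{k-1}^2.
  N_0 = 3
  Explicitly: c3, c4, c1.
So there are 3 ground terms available for substitution.
The body mentions every one of the 2 quantified variables; since ground terms form a free algebra, no two substitutions collapse to the same formula.
Number of ground instances = 3^2 = 9.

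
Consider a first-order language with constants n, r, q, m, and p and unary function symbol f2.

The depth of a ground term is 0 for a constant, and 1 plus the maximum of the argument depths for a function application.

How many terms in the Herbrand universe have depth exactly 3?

If N_k denotes the number of depth-≤k ground terms, the 5 constants give N_0 = 5, and each function symbol of arity r contributes N_{k-1}^r new terms at level k: N_k = 5 + N_{k-1}.
N_0 = 5
N_1 = 5 + 5 = 10
N_2 = 5 + 10 = 15
N_3 = 5 + 15 = 20
Terms of depth exactly 3: N_3 − N_2 = 20 − 15 = 5.

5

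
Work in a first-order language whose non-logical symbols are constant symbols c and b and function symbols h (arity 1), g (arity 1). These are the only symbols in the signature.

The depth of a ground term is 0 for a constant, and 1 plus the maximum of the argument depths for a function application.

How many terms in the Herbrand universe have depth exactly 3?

16

Let N_k = |{terms of depth ≤ k}|. Then N_0 = 2 and N_k = 2 + N_{k-1} + N_{k-1} for k ≥ 1 (one summand per function symbol, arity giving the exponent).
N_0 = 2
N_1 = 2 + 2 + 2 = 6
N_2 = 2 + 6 + 6 = 14
N_3 = 2 + 14 + 14 = 30
Terms of depth exactly 3: N_3 − N_2 = 30 − 14 = 16.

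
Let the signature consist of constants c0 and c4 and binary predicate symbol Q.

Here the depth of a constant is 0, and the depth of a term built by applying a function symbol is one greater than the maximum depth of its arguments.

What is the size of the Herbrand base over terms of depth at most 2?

4

First count ground terms of depth ≤ 2.
With no function symbols every ground term is a constant, so there are exactly 2 ground terms at every depth bound.
N_0 = 2
N_1 = 2
N_2 = 2
Explicitly: c0, c4.
So |H| = 2.
A ground atom is a predicate applied to a tuple of terms from H, so the count is the sum over predicates of |H|^arity:
  Q: 2^2 = 4
Total ground atoms: 4.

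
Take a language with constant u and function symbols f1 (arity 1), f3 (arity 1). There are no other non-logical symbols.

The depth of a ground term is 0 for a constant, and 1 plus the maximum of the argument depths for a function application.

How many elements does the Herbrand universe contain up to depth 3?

15

Let N_k = |{terms of depth ≤ k}|. Then N_0 = 1 and N_k = 1 + N_{k-1} + N_{k-1} for k ≥ 1 (one summand per function symbol, arity giving the exponent).
N_0 = 1
N_1 = 1 + 1 + 1 = 3
N_2 = 1 + 3 + 3 = 7
N_3 = 1 + 7 + 7 = 15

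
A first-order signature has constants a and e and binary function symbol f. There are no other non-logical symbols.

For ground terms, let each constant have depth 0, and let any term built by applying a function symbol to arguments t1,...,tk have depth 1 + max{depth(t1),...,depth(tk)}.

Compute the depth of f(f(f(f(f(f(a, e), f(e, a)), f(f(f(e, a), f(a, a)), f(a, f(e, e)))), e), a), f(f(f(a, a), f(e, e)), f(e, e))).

depth(f(a, e)) = 1 + max(0, 0) = 1
depth(f(e, a)) = 1 + max(0, 0) = 1
depth(f(f(a, e), f(e, a))) = 1 + max(1, 1) = 2
depth(f(a, a)) = 1 + max(0, 0) = 1
depth(f(f(e, a), f(a, a))) = 1 + max(1, 1) = 2
depth(f(e, e)) = 1 + max(0, 0) = 1
depth(f(a, f(e, e))) = 1 + max(0, 1) = 2
depth(f(f(f(e, a), f(a, a)), f(a, f(e, e)))) = 1 + max(2, 2) = 3
depth(f(f(f(a, e), f(e, a)), f(f(f(e, a), f(a, a)), f(a, f(e, e))))) = 1 + max(2, 3) = 4
depth(f(f(f(f(a, e), f(e, a)), f(f(f(e, a), f(a, a)), f(a, f(e, e)))), e)) = 1 + max(4, 0) = 5
depth(f(f(f(f(f(a, e), f(e, a)), f(f(f(e, a), f(a, a)), f(a, f(e, e)))), e), a)) = 1 + max(5, 0) = 6
depth(f(f(a, a), f(e, e))) = 1 + max(1, 1) = 2
depth(f(f(f(a, a), f(e, e)), f(e, e))) = 1 + max(2, 1) = 3
depth(f(f(f(f(f(f(a, e), f(e, a)), f(f(f(e, a), f(a, a)), f(a, f(e, e)))), e), a), f(f(f(a, a), f(e, e)), f(e, e)))) = 1 + max(6, 3) = 7

7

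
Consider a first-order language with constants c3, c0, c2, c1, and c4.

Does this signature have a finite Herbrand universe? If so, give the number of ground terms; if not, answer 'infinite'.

There are no function symbols, so every ground term is one of the 5 constants.
The Herbrand universe is {c3, c0, c2, c1, c4}, which is finite with 5 elements.

5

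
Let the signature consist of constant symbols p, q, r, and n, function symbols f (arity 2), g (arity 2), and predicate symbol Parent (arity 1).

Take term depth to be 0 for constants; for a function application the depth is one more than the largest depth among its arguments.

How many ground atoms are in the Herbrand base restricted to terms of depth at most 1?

First count ground terms of depth ≤ 1.
If N_k denotes the number of depth-≤k ground terms, the 4 constants give N_0 = 4, and each function symbol of arity r contributes N_{k-1}^r new terms at level k: N_k = 4 + N_{k-1}^2 + N_{k-1}^2.
N_0 = 4
N_1 = 4 + 4^2 + 4^2 = 36
So |H| = 36.
For each predicate symbol, the number of ground atoms is |H| raised to its arity; summing:
  Parent: 36
Total ground atoms: 36.

36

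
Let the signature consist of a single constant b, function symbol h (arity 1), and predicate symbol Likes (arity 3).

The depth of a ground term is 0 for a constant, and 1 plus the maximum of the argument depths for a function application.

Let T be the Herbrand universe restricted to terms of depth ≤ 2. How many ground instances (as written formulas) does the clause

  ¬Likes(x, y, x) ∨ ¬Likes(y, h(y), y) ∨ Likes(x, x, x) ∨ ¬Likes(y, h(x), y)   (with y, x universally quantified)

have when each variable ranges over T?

9

Ground terms of depth ≤ 2:
  If N_k denotes the number of depth-≤k ground terms, the 1 constant gives N_0 = 1, and each function symbol of arity r contributes N_{k-1}^r new terms at level k: N_k = 1 + N_{k-1}.
  N_0 = 1
  N_1 = 1 + 1 = 2
  N_2 = 1 + 2 = 3
  Explicitly: b, h(b), h(h(b)).
So there are 3 ground terms available for substitution.
Each of y, x ranges independently over the available ground terms, and distinct assignments produce distinct instances.
Number of ground instances = 3^2 = 9.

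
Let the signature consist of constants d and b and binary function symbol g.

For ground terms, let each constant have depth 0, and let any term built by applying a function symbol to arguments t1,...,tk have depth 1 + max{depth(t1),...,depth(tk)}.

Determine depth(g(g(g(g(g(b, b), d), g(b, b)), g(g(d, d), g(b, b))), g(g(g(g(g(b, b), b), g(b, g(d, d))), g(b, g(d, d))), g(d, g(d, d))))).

6

depth(g(b, b)) = 1 + max(0, 0) = 1
depth(g(g(b, b), d)) = 1 + max(1, 0) = 2
depth(g(g(g(b, b), d), g(b, b))) = 1 + max(2, 1) = 3
depth(g(d, d)) = 1 + max(0, 0) = 1
depth(g(g(d, d), g(b, b))) = 1 + max(1, 1) = 2
depth(g(g(g(g(b, b), d), g(b, b)), g(g(d, d), g(b, b)))) = 1 + max(3, 2) = 4
depth(g(g(b, b), b)) = 1 + max(1, 0) = 2
depth(g(b, g(d, d))) = 1 + max(0, 1) = 2
depth(g(g(g(b, b), b), g(b, g(d, d)))) = 1 + max(2, 2) = 3
depth(g(g(g(g(b, b), b), g(b, g(d, d))), g(b, g(d, d)))) = 1 + max(3, 2) = 4
depth(g(d, g(d, d))) = 1 + max(0, 1) = 2
depth(g(g(g(g(g(b, b), b), g(b, g(d, d))), g(b, g(d, d))), g(d, g(d, d)))) = 1 + max(4, 2) = 5
depth(g(g(g(g(g(b, b), d), g(b, b)), g(g(d, d), g(b, b))), g(g(g(g(g(b, b), b), g(b, g(d, d))), g(b, g(d, d))), g(d, g(d, d))))) = 1 + max(4, 5) = 6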